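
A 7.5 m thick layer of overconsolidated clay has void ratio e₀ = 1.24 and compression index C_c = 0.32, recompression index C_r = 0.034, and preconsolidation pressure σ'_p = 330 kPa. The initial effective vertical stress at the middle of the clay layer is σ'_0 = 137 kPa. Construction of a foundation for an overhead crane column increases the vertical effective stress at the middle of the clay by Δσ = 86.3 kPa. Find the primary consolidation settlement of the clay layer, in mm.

S_c ≈ 24.2 mm

Final effective stress: σ'_f = 137 + 86.3 = 223.3 kPa.
σ'_f = 223.3 ≤ σ'_p = 330 kPa, so the clay remains overconsolidated and only the recompression index applies:
S_c = C_r·H/(1+e₀)·log₁₀(σ'_f/σ'_0) = 0.034×7.5/2.24×log₁₀(223.3/137)
    = 0.11384 × 0.21217 = 0.02415 m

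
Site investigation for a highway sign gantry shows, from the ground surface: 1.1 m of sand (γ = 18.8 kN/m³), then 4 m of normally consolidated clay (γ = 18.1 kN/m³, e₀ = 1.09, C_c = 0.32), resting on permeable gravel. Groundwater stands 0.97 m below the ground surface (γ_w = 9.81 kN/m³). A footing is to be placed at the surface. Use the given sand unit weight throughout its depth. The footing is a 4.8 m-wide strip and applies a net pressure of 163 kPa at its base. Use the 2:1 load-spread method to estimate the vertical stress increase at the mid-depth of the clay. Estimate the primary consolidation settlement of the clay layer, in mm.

S_c ≈ 352 mm

Mid-depth of clay below the ground surface: z = 1.1 + 4/2 = 3.1 m.
Total vertical stress at mid-clay: σ_v = 18.8×1.1 + 18.1×2 = 56.88 kPa.
Pore pressure: u = 9.81×(3.1 − 0.97) = 20.895 kPa.
Initial effective stress: σ'_0 = σ_v − u = 56.88 − 20.895 = 35.985 kPa.
Stress increase at mid-clay by the 2:1 spreading method:
Δσ = qB/(B+z) = 163×4.8/(4.8+3.1) = 99.038 kPa
Final effective stress: σ'_f = σ'_0 + Δσ = 35.985 + 99.038 = 135.02 kPa.
Normally consolidated clay, so the full stress increment lies on the virgin compression line:
S_c = C_c·H/(1+e₀)·log₁₀(σ'_f/σ'_0) = 0.32×4/(1+1.09)×log₁₀(135.02/35.985)
    = 0.61244 × 0.57428 = 0.3517 m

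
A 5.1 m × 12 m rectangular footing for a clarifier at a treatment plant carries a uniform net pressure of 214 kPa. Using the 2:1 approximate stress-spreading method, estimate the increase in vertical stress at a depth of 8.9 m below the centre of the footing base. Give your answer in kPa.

Δσ_z ≈ 44.8 kPa

By the 2:1 method the load spreads at 1 horizontal : 2 vertical, so at depth z the loaded area has grown by z in each plan dimension:
Δσ = qBL/((B+z)(L+z)) = 214×5.1×12/((5.1+8.9)(12+8.9)) = 44.76 kPa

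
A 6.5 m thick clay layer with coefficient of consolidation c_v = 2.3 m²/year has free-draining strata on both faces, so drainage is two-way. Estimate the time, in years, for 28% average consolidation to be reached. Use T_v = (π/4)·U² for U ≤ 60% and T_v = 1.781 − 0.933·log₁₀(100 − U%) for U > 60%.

t ≈ 0.283 years

Drainage path length: H_d = H/2 = 3.25 m (double drainage).
U ≤ 60%: T_v = (π/4)·U² = (π/4)×0.28² = 0.061575.
t = T_v·H_d²/c_v = 0.061575×3.25²/2.3 = 0.2828 years.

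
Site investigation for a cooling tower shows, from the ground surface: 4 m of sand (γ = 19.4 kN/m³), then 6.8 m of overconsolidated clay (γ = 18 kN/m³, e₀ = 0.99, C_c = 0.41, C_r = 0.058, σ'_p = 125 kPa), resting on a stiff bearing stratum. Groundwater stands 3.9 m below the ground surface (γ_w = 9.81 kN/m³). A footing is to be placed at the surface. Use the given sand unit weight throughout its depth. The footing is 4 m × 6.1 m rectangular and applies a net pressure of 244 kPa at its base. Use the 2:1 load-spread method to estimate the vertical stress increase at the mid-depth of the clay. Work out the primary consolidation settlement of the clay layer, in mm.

S_c ≈ 98 mm

Mid-depth of clay below the ground surface: z = 4 + 6.8/2 = 7.4 m.
Total vertical stress at mid-clay: σ_v = 19.4×4 + 18×3.4 = 138.8 kPa.
Pore pressure: u = 9.81×(7.4 − 3.9) = 34.335 kPa.
Initial effective stress: σ'_0 = σ_v − u = 138.8 − 34.335 = 104.47 kPa.
Stress increase at mid-clay by the 2:1 spreading method:
Δσ = qBL/((B+z)(L+z)) = 244×4×6.1/((4+7.4)(6.1+7.4)) = 38.685 kPa
Final effective stress: σ'_f = 104.47 + 38.685 = 143.16 kPa.
σ'_f = 143.16 > σ'_p = 125 kPa, so the stress path crosses the preconsolidation pressure — recompression up to σ'_p, then virgin compression beyond:
S_c = H/(1+e₀)·[C_r·log₁₀(σ'_p/σ'_0) + C_c·log₁₀(σ'_f/σ'_p)]
    = 6.8/1.99 × [0.058×log₁₀(125/104.47) + 0.41×log₁₀(143.16/125)]
    = 3.4171 × [0.0045193 + 0.024154] = 0.09798 m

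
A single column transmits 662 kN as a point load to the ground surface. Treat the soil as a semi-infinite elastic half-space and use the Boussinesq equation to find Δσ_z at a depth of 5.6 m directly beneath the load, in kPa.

Boussinesq vertical stress below a point load on an elastic half-space:
Δσ_z = 3P/(2πz²) · [1 + (r/z)²]^(−5/2)
r/z = 0/5.6 = 0; [1+(r/z)²]^(−5/2) = 1.
Δσ_z = 3×662/(2π×5.6²) × 1 = 10.079 × 1 = 10.08 kPa

Δσ_z ≈ 10.1 kPa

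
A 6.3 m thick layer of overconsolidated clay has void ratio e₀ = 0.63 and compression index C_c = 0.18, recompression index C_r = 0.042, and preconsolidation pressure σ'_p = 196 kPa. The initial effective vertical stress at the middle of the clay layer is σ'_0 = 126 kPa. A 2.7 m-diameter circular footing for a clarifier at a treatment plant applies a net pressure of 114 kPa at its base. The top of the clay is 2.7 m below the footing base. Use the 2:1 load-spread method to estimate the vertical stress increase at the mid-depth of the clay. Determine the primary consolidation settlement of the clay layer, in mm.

S_c ≈ 6.09 mm

Mid-depth of clay below the footing base: z = 2.7 + 6.3/2 = 5.85 m.
Stress increase at mid-clay by the 2:1 spreading method:
Δσ ≈ qD²/(D+z)² = 114×2.7²/(2.7+5.85)² = 11.368 kPa
Final effective stress: σ'_f = 126 + 11.368 = 137.37 kPa.
σ'_f = 137.37 ≤ σ'_p = 196 kPa, so the clay remains overconsolidated and only the recompression index applies:
S_c = C_r·H/(1+e₀)·log₁₀(σ'_f/σ'_0) = 0.042×6.3/1.63×log₁₀(137.37/126)
    = 0.16233 × 0.037521 = 0.006091 m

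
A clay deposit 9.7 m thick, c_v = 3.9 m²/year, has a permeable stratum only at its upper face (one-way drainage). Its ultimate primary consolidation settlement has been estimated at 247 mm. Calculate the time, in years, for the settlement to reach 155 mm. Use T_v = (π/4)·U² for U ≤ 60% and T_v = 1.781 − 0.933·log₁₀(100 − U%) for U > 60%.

t ≈ 7.6 years

Drainage path length: H_d = H = 9.7 m (single drainage).
U = S(t)/S_ult = 155/247 = 0.6275.
U > 60%: T_v = 1.781 − 0.933·log₁₀(100 − 62.753) = 0.31517.
t = T_v·H_d²/c_v = 0.31517×9.7²/3.9 = 7.604 years.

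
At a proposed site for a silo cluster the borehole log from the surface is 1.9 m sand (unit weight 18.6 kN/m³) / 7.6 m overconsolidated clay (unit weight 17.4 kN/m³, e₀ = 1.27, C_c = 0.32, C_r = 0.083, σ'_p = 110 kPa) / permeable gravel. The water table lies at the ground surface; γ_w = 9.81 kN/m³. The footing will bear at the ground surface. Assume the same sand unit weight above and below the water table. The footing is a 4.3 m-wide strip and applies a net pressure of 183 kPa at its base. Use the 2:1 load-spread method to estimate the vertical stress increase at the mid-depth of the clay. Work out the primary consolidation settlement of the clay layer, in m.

S_c ≈ 0.163 m

Mid-depth of clay below the ground surface: z = 1.9 + 7.6/2 = 5.7 m.
Total vertical stress at mid-clay: σ_v = 18.6×1.9 + 17.4×3.8 = 101.46 kPa.
Pore pressure: u = 9.81×(5.7 − 0) = 55.917 kPa.
Initial effective stress: σ'_0 = σ_v − u = 101.46 − 55.917 = 45.543 kPa.
Stress increase at mid-clay by the 2:1 spreading method:
Δσ = qB/(B+z) = 183×4.3/(4.3+5.7) = 78.69 kPa
Final effective stress: σ'_f = 45.543 + 78.69 = 124.23 kPa.
σ'_f = 124.23 > σ'_p = 110 kPa, so the stress path crosses the preconsolidation pressure — recompression up to σ'_p, then virgin compression beyond:
S_c = H/(1+e₀)·[C_r·log₁₀(σ'_p/σ'_0) + C_c·log₁₀(σ'_f/σ'_p)]
    = 7.6/2.27 × [0.083×log₁₀(110/45.543) + 0.32×log₁₀(124.23/110)]
    = 3.348 × [0.031787 + 0.016907] = 0.163 m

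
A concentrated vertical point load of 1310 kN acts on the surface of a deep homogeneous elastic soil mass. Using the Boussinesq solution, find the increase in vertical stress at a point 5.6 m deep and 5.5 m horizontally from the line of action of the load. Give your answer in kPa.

Δσ_z ≈ 3.69 kPa

Boussinesq vertical stress below a point load on an elastic half-space:
Δσ_z = 3P/(2πz²) · [1 + (r/z)²]^(−5/2)
r/z = 5.5/5.6 = 0.98214; [1+(r/z)²]^(−5/2) = 0.18485.
Δσ_z = 3×1310/(2π×5.6²) × 0.18485 = 19.945 × 0.18485 = 3.687 kPa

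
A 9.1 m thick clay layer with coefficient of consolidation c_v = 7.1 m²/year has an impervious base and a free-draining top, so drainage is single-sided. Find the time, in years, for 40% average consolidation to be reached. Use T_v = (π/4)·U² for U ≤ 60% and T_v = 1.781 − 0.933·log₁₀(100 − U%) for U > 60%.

t ≈ 1.47 years

Drainage path length: H_d = H = 9.1 m (single drainage).
U ≤ 60%: T_v = (π/4)·U² = (π/4)×0.4² = 0.12566.
t = T_v·H_d²/c_v = 0.12566×9.1²/7.1 = 1.466 years.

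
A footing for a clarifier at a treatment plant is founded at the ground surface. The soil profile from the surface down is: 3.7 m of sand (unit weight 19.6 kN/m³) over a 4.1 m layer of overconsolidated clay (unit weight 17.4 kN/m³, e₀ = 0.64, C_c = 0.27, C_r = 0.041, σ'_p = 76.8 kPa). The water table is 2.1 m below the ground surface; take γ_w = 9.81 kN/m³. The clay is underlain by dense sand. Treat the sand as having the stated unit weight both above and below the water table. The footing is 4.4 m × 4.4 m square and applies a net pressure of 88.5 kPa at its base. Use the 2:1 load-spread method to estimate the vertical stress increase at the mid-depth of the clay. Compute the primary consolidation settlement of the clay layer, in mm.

Mid-depth of clay below the ground surface: z = 3.7 + 4.1/2 = 5.75 m.
Total vertical stress at mid-clay: σ_v = 19.6×3.7 + 17.4×2.05 = 108.19 kPa.
Pore pressure: u = 9.81×(5.75 − 2.1) = 35.806 kPa.
Initial effective stress: σ'_0 = σ_v − u = 108.19 − 35.806 = 72.384 kPa.
Stress increase at mid-clay by the 2:1 spreading method:
Δσ = qBL/((B+z)(L+z)) = 88.5×4.4×4.4/((4.4+5.75)(4.4+5.75)) = 16.631 kPa
Final effective stress: σ'_f = 72.384 + 16.631 = 89.015 kPa.
σ'_f = 89.015 > σ'_p = 76.8 kPa, so the stress path crosses the preconsolidation pressure — recompression up to σ'_p, then virgin compression beyond:
S_c = H/(1+e₀)·[C_r·log₁₀(σ'_p/σ'_0) + C_c·log₁₀(σ'_f/σ'_p)]
    = 4.1/1.64 × [0.041×log₁₀(76.8/72.384) + 0.27×log₁₀(89.015/76.8)]
    = 2.5 × [0.0010545 + 0.017308] = 0.04591 m

S_c ≈ 45.9 mm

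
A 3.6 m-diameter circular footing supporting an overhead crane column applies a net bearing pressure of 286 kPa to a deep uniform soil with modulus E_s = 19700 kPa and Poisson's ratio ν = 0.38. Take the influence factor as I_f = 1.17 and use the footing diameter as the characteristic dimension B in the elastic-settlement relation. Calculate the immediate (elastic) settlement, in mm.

S_e ≈ 52.3 mm

Immediate (elastic) settlement: S_e = q·B·(1−ν²)/E_s · I_f.
S_e = 286 × 3.6 × (1 − 0.38²) / 19700 × 1.17
    = 286 × 3.6 × 0.8556 / 19700 × 1.17
    = 0.05232 m = 52.32 mm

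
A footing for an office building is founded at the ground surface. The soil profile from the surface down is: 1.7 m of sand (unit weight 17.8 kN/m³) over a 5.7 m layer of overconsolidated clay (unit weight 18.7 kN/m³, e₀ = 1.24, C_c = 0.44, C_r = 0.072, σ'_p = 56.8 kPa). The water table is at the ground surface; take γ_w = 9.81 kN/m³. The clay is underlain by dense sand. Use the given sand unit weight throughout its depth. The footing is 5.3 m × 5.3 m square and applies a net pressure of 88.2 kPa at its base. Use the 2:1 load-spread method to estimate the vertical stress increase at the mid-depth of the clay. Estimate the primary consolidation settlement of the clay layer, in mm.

Mid-depth of clay below the ground surface: z = 1.7 + 5.7/2 = 4.55 m.
Total vertical stress at mid-clay: σ_v = 17.8×1.7 + 18.7×2.85 = 83.555 kPa.
Pore pressure: u = 9.81×(4.55 − 0) = 44.636 kPa.
Initial effective stress: σ'_0 = σ_v − u = 83.555 − 44.636 = 38.919 kPa.
Stress increase at mid-clay by the 2:1 spreading method:
Δσ = qBL/((B+z)(L+z)) = 88.2×5.3×5.3/((5.3+4.55)(5.3+4.55)) = 25.536 kPa
Final effective stress: σ'_f = 38.919 + 25.536 = 64.455 kPa.
σ'_f = 64.455 > σ'_p = 56.8 kPa, so the stress path crosses the preconsolidation pressure — recompression up to σ'_p, then virgin compression beyond:
S_c = H/(1+e₀)·[C_r·log₁₀(σ'_p/σ'_0) + C_c·log₁₀(σ'_f/σ'_p)]
    = 5.7/2.24 × [0.072×log₁₀(56.8/38.919) + 0.44×log₁₀(64.455/56.8)]
    = 2.5446 × [0.011821 + 0.02416] = 0.09156 m

S_c ≈ 91.6 mm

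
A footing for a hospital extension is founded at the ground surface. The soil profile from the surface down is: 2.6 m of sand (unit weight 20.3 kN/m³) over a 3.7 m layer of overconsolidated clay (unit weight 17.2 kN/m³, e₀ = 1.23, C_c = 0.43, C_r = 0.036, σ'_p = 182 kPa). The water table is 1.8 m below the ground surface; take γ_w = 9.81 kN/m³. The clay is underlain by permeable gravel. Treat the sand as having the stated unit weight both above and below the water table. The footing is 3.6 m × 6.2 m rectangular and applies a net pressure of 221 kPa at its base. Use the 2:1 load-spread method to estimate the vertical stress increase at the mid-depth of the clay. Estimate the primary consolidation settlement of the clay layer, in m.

Mid-depth of clay below the ground surface: z = 2.6 + 3.7/2 = 4.45 m.
Total vertical stress at mid-clay: σ_v = 20.3×2.6 + 17.2×1.85 = 84.6 kPa.
Pore pressure: u = 9.81×(4.45 − 1.8) = 25.997 kPa.
Initial effective stress: σ'_0 = σ_v − u = 84.6 − 25.997 = 58.603 kPa.
Stress increase at mid-clay by the 2:1 spreading method:
Δσ = qBL/((B+z)(L+z)) = 221×3.6×6.2/((3.6+4.45)(6.2+4.45)) = 57.536 kPa
Final effective stress: σ'_f = 58.603 + 57.536 = 116.14 kPa.
σ'_f = 116.14 ≤ σ'_p = 182 kPa, so the clay remains overconsolidated and only the recompression index applies:
S_c = C_r·H/(1+e₀)·log₁₀(σ'_f/σ'_0) = 0.036×3.7/2.23×log₁₀(116.14/58.603)
    = 0.059731 × 0.29706 = 0.01774 m

S_c ≈ 0.0177 m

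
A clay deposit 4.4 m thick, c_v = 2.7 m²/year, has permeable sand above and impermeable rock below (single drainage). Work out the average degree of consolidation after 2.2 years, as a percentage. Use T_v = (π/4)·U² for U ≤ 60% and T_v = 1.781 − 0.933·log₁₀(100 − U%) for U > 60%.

U ≈ 62 %

Drainage path length: H_d = H = 4.4 m (single drainage).
T_v = c_v·t/H_d² = 2.7×2.2/4.4² = 0.30682.
T_v = 0.30682 corresponds to the U > 60% branch:
U = 1 − 10^((1.781 − T_v)/0.933)/100 = 0.6198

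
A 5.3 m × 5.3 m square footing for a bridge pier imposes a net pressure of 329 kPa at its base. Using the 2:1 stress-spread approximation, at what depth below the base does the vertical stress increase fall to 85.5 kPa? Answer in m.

z ≈ 5.1 m

2:1 spreading — at depth z the loaded area has grown by z in each plan dimension:
qB²/(B+z)² = Δσ_z ⇒ z = B(√(q/Δσ_z) − 1) = 5.3×(√(329/85.5) − 1) = 5.097 m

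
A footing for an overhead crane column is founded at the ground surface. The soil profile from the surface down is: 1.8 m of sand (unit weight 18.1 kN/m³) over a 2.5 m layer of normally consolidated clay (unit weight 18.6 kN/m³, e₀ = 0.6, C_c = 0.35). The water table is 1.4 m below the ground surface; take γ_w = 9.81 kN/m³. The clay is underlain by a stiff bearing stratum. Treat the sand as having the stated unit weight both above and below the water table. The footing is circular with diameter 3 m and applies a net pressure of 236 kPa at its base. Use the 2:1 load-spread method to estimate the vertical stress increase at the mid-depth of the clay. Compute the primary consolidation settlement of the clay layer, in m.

Mid-depth of clay below the ground surface: z = 1.8 + 2.5/2 = 3.05 m.
Total vertical stress at mid-clay: σ_v = 18.1×1.8 + 18.6×1.25 = 55.83 kPa.
Pore pressure: u = 9.81×(3.05 − 1.4) = 16.186 kPa.
Initial effective stress: σ'_0 = σ_v − u = 55.83 − 16.186 = 39.644 kPa.
Stress increase at mid-clay by the 2:1 spreading method:
Δσ ≈ qD²/(D+z)² = 236×3²/(3+3.05)² = 58.029 kPa
Final effective stress: σ'_f = σ'_0 + Δσ = 39.644 + 58.029 = 97.673 kPa.
Normally consolidated clay, so the full stress increment lies on the virgin compression line:
S_c = C_c·H/(1+e₀)·log₁₀(σ'_f/σ'_0) = 0.35×2.5/(1+0.6)×log₁₀(97.673/39.644)
    = 0.54688 × 0.3916 = 0.2142 m

S_c ≈ 0.214 m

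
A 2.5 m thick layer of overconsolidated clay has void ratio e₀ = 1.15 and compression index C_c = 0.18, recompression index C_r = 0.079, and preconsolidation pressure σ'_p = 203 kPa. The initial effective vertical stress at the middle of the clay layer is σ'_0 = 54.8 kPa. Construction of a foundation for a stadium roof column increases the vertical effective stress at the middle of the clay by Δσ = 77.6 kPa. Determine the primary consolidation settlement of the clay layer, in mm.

Final effective stress: σ'_f = 54.8 + 77.6 = 132.4 kPa.
σ'_f = 132.4 ≤ σ'_p = 203 kPa, so the clay remains overconsolidated and only the recompression index applies:
S_c = C_r·H/(1+e₀)·log₁₀(σ'_f/σ'_0) = 0.079×2.5/2.15×log₁₀(132.4/54.8)
    = 0.091861 × 0.38311 = 0.03519 m

S_c ≈ 35.2 mm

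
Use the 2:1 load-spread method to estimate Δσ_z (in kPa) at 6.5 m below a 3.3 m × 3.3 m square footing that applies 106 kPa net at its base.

Δσ_z ≈ 12 kPa

By the 2:1 method the load spreads at 1 horizontal : 2 vertical, so at depth z the loaded area has grown by z in each plan dimension:
Δσ = qBL/((B+z)(L+z)) = 106×3.3×3.3/((3.3+6.5)(3.3+6.5)) = 12.019 kPa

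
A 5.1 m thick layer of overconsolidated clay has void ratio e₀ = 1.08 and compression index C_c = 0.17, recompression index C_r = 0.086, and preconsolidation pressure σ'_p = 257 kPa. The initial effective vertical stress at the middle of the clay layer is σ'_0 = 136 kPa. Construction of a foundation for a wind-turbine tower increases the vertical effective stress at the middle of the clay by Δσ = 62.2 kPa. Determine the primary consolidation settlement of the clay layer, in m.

Final effective stress: σ'_f = 136 + 62.2 = 198.2 kPa.
σ'_f = 198.2 ≤ σ'_p = 257 kPa, so the clay remains overconsolidated and only the recompression index applies:
S_c = C_r·H/(1+e₀)·log₁₀(σ'_f/σ'_0) = 0.086×5.1/2.08×log₁₀(198.2/136)
    = 0.21086 × 0.16356 = 0.03449 m

S_c ≈ 0.0345 m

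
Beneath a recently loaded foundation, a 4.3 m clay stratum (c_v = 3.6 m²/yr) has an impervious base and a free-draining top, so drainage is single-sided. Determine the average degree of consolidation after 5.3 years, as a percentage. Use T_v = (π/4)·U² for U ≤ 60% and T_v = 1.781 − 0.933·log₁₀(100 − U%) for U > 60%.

Drainage path length: H_d = H = 4.3 m (single drainage).
T_v = c_v·t/H_d² = 3.6×5.3/4.3² = 1.0319.
T_v = 1.0319 corresponds to the U > 60% branch:
U = 1 − 10^((1.781 − T_v)/0.933)/100 = 0.9365

U ≈ 93.6 %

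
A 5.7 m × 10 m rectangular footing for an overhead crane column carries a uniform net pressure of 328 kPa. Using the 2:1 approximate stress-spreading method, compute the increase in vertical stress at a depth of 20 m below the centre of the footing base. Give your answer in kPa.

By the 2:1 method the load spreads at 1 horizontal : 2 vertical, so at depth z the loaded area has grown by z in each plan dimension:
Δσ = qBL/((B+z)(L+z)) = 328×5.7×10/((5.7+20)(10+20)) = 24.249 kPa

Δσ_z ≈ 24.2 kPa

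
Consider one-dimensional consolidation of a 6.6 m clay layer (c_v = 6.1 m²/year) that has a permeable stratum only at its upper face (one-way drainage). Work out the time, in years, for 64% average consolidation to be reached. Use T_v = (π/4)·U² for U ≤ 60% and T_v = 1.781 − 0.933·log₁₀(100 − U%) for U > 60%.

t ≈ 2.35 years

Drainage path length: H_d = H = 6.6 m (single drainage).
U > 60%: T_v = 1.781 − 0.933·log₁₀(100 − 64) = 0.32897.
t = T_v·H_d²/c_v = 0.32897×6.6²/6.1 = 2.349 years.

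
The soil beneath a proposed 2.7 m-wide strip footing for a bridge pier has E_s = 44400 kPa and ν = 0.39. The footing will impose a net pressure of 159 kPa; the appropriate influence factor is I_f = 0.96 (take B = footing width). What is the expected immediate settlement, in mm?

Immediate (elastic) settlement: S_e = q·B·(1−ν²)/E_s · I_f.
S_e = 159 × 2.7 × (1 − 0.39²) / 44400 × 0.96
    = 159 × 2.7 × 0.8479 / 44400 × 0.96
    = 0.00787 m = 7.87 mm

S_e ≈ 7.87 mm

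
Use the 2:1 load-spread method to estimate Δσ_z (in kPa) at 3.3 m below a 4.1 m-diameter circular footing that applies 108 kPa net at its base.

Δσ_z ≈ 33.2 kPa

By the 2:1 method the load spreads at 1 horizontal : 2 vertical, so at depth z the loaded area has grown by z in each plan dimension:
Δσ ≈ qD²/(D+z)² = 108×4.1²/(4.1+3.3)² = 33.153 kPa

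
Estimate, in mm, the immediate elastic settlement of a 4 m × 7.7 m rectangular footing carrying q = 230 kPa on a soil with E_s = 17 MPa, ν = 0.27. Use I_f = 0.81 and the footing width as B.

S_e ≈ 40.6 mm

Immediate (elastic) settlement: S_e = q·B·(1−ν²)/E_s · I_f.
E_s = 17 MPa = 17000 kPa.
S_e = 230 × 4 × (1 − 0.27²) / 17000 × 0.81
    = 230 × 4 × 0.9271 / 17000 × 0.81
    = 0.04064 m = 40.64 mm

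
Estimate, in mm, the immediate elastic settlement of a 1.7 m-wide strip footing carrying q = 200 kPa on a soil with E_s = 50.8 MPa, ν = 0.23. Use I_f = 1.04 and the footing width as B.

S_e ≈ 6.59 mm

Immediate (elastic) settlement: S_e = q·B·(1−ν²)/E_s · I_f.
E_s = 50.8 MPa = 50800 kPa.
S_e = 200 × 1.7 × (1 − 0.23²) / 50800 × 1.04
    = 200 × 1.7 × 0.9471 / 50800 × 1.04
    = 0.006592 m = 6.592 mm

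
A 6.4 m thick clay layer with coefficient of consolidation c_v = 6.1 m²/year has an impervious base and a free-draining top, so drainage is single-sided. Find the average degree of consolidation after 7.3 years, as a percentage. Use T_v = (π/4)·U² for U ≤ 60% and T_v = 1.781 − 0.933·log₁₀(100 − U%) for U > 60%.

Drainage path length: H_d = H = 6.4 m (single drainage).
T_v = c_v·t/H_d² = 6.1×7.3/6.4² = 1.0872.
T_v = 1.0872 corresponds to the U > 60% branch:
U = 1 − 10^((1.781 − T_v)/0.933)/100 = 0.9446

U ≈ 94.5 %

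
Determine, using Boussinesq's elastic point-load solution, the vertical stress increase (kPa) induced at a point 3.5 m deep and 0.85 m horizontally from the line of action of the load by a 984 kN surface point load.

Boussinesq vertical stress below a point load on an elastic half-space:
Δσ_z = 3P/(2πz²) · [1 + (r/z)²]^(−5/2)
r/z = 0.85/3.5 = 0.24286; [1+(r/z)²]^(−5/2) = 0.86652.
Δσ_z = 3×984/(2π×3.5²) × 0.86652 = 38.353 × 0.86652 = 33.23 kPa

Δσ_z ≈ 33.2 kPa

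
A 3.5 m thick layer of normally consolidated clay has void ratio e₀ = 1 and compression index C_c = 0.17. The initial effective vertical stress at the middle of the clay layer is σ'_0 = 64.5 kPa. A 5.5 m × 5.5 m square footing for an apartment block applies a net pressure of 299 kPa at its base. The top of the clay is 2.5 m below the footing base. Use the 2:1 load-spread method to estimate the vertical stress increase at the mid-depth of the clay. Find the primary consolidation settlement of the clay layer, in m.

Mid-depth of clay below the footing base: z = 2.5 + 3.5/2 = 4.25 m.
Stress increase at mid-clay by the 2:1 spreading method:
Δσ = qBL/((B+z)(L+z)) = 299×5.5×5.5/((5.5+4.25)(5.5+4.25)) = 95.145 kPa
Final effective stress: σ'_f = σ'_0 + Δσ = 64.5 + 95.145 = 159.64 kPa.
Normally consolidated clay, so the full stress increment lies on the virgin compression line:
S_c = C_c·H/(1+e₀)·log₁₀(σ'_f/σ'_0) = 0.17×3.5/(1+1)×log₁₀(159.64/64.5)
    = 0.2975 × 0.39358 = 0.1171 m

S_c ≈ 0.117 m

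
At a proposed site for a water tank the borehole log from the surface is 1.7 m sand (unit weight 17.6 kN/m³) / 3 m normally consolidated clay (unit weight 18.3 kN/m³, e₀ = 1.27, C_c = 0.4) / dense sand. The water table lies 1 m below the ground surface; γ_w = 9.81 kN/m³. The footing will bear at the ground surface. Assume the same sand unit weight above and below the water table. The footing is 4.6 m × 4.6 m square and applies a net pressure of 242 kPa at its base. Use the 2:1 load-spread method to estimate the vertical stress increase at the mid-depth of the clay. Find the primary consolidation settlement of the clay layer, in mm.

Mid-depth of clay below the ground surface: z = 1.7 + 3/2 = 3.2 m.
Total vertical stress at mid-clay: σ_v = 17.6×1.7 + 18.3×1.5 = 57.37 kPa.
Pore pressure: u = 9.81×(3.2 − 1) = 21.582 kPa.
Initial effective stress: σ'_0 = σ_v − u = 57.37 − 21.582 = 35.788 kPa.
Stress increase at mid-clay by the 2:1 spreading method:
Δσ = qBL/((B+z)(L+z)) = 242×4.6×4.6/((4.6+3.2)(4.6+3.2)) = 84.167 kPa
Final effective stress: σ'_f = σ'_0 + Δσ = 35.788 + 84.167 = 119.95 kPa.
Normally consolidated clay, so the full stress increment lies on the virgin compression line:
S_c = C_c·H/(1+e₀)·log₁₀(σ'_f/σ'_0) = 0.4×3/(1+1.27)×log₁₀(119.95/35.788)
    = 0.52863 × 0.52526 = 0.2777 m

S_c ≈ 278 mm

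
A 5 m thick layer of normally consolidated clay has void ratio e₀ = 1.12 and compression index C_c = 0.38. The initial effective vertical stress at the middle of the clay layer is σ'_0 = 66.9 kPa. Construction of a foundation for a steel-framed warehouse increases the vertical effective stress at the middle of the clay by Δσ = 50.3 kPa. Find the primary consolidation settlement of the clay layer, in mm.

S_c ≈ 218 mm

Final effective stress: σ'_f = σ'_0 + Δσ = 66.9 + 50.3 = 117.2 kPa.
Normally consolidated clay, so the full stress increment lies on the virgin compression line:
S_c = C_c·H/(1+e₀)·log₁₀(σ'_f/σ'_0) = 0.38×5/(1+1.12)×log₁₀(117.2/66.9)
    = 0.89623 × 0.2435 = 0.2182 m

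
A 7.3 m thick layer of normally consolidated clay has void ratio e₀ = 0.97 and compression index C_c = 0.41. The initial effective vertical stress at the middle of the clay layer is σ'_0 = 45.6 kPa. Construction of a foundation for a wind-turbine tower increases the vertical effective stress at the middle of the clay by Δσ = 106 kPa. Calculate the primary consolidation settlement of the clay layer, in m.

S_c ≈ 0.793 m

Final effective stress: σ'_f = σ'_0 + Δσ = 45.6 + 106 = 151.6 kPa.
Normally consolidated clay, so the full stress increment lies on the virgin compression line:
S_c = C_c·H/(1+e₀)·log₁₀(σ'_f/σ'_0) = 0.41×7.3/(1+0.97)×log₁₀(151.6/45.6)
    = 1.5193 × 0.52173 = 0.7927 m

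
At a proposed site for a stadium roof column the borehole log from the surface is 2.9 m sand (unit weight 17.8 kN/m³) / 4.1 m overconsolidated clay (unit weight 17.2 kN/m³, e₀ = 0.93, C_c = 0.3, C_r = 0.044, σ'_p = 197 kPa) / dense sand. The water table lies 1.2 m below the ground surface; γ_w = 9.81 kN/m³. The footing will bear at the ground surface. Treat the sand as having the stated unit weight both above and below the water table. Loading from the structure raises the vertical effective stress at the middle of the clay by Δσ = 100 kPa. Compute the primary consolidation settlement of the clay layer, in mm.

Mid-depth of clay below the ground surface: z = 2.9 + 4.1/2 = 4.95 m.
Total vertical stress at mid-clay: σ_v = 17.8×2.9 + 17.2×2.05 = 86.88 kPa.
Pore pressure: u = 9.81×(4.95 − 1.2) = 36.788 kPa.
Initial effective stress: σ'_0 = σ_v − u = 86.88 − 36.788 = 50.092 kPa.
Final effective stress: σ'_f = 50.092 + 100 = 150.09 kPa.
σ'_f = 150.09 ≤ σ'_p = 197 kPa, so the clay remains overconsolidated and only the recompression index applies:
S_c = C_r·H/(1+e₀)·log₁₀(σ'_f/σ'_0) = 0.044×4.1/1.93×log₁₀(150.09/50.092)
    = 0.093474 × 0.47658 = 0.04455 m

S_c ≈ 44.5 mm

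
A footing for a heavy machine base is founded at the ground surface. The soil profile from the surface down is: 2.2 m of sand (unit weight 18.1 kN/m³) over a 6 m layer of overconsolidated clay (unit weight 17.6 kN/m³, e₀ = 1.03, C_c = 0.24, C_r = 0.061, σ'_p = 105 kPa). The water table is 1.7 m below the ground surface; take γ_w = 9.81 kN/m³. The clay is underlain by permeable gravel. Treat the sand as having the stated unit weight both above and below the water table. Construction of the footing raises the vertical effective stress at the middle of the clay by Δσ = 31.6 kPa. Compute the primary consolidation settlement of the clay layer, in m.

S_c ≈ 0.0339 m

Mid-depth of clay below the ground surface: z = 2.2 + 6/2 = 5.2 m.
Total vertical stress at mid-clay: σ_v = 18.1×2.2 + 17.6×3 = 92.62 kPa.
Pore pressure: u = 9.81×(5.2 − 1.7) = 34.335 kPa.
Initial effective stress: σ'_0 = σ_v − u = 92.62 − 34.335 = 58.285 kPa.
Final effective stress: σ'_f = 58.285 + 31.6 = 89.885 kPa.
σ'_f = 89.885 ≤ σ'_p = 105 kPa, so the clay remains overconsolidated and only the recompression index applies:
S_c = C_r·H/(1+e₀)·log₁₀(σ'_f/σ'_0) = 0.061×6/2.03×log₁₀(89.885/58.285)
    = 0.1803 × 0.18813 = 0.03392 m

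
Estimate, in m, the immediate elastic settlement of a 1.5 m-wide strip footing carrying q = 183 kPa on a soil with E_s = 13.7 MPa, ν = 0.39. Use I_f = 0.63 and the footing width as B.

S_e ≈ 0.0107 m

Immediate (elastic) settlement: S_e = q·B·(1−ν²)/E_s · I_f.
E_s = 13.7 MPa = 13700 kPa.
S_e = 183 × 1.5 × (1 − 0.39²) / 13700 × 0.63
    = 183 × 1.5 × 0.8479 / 13700 × 0.63
    = 0.0107 m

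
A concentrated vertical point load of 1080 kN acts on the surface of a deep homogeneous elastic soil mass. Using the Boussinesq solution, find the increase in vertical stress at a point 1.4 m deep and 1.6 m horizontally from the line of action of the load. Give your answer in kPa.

Boussinesq vertical stress below a point load on an elastic half-space:
Δσ_z = 3P/(2πz²) · [1 + (r/z)²]^(−5/2)
r/z = 1.6/1.4 = 1.1429; [1+(r/z)²]^(−5/2) = 0.12382.
Δσ_z = 3×1080/(2π×1.4²) × 0.12382 = 263.09 × 0.12382 = 32.58 kPa

Δσ_z ≈ 32.6 kPa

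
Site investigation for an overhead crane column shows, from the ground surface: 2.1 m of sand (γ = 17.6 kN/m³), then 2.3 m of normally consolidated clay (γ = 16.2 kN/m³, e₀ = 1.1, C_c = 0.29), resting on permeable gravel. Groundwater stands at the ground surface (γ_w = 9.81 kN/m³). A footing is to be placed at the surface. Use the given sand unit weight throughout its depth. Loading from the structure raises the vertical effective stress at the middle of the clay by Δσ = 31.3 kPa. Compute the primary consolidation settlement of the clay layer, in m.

Mid-depth of clay below the ground surface: z = 2.1 + 2.3/2 = 3.25 m.
Total vertical stress at mid-clay: σ_v = 17.6×2.1 + 16.2×1.15 = 55.59 kPa.
Pore pressure: u = 9.81×(3.25 − 0) = 31.883 kPa.
Initial effective stress: σ'_0 = σ_v − u = 55.59 − 31.883 = 23.707 kPa.
Final effective stress: σ'_f = σ'_0 + Δσ = 23.707 + 31.3 = 55.007 kPa.
Normally consolidated clay, so the full stress increment lies on the virgin compression line:
S_c = C_c·H/(1+e₀)·log₁₀(σ'_f/σ'_0) = 0.29×2.3/(1+1.1)×log₁₀(55.007/23.707)
    = 0.31762 × 0.36554 = 0.1161 m

S_c ≈ 0.116 m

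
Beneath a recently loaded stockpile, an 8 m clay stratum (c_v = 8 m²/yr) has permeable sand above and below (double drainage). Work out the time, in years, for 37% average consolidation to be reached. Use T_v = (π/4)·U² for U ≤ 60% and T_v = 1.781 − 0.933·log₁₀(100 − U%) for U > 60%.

t ≈ 0.215 years

Drainage path length: H_d = H/2 = 4 m (double drainage).
U ≤ 60%: T_v = (π/4)·U² = (π/4)×0.37² = 0.10752.
t = T_v·H_d²/c_v = 0.10752×4²/8 = 0.215 years.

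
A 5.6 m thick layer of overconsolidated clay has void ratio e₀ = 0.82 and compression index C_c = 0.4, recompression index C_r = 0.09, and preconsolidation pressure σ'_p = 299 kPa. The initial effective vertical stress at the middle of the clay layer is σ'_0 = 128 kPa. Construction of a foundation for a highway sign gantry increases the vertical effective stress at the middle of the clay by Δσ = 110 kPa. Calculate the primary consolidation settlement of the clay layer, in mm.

S_c ≈ 74.6 mm

Final effective stress: σ'_f = 128 + 110 = 238 kPa.
σ'_f = 238 ≤ σ'_p = 299 kPa, so the clay remains overconsolidated and only the recompression index applies:
S_c = C_r·H/(1+e₀)·log₁₀(σ'_f/σ'_0) = 0.09×5.6/1.82×log₁₀(238/128)
    = 0.27692 × 0.26937 = 0.07459 m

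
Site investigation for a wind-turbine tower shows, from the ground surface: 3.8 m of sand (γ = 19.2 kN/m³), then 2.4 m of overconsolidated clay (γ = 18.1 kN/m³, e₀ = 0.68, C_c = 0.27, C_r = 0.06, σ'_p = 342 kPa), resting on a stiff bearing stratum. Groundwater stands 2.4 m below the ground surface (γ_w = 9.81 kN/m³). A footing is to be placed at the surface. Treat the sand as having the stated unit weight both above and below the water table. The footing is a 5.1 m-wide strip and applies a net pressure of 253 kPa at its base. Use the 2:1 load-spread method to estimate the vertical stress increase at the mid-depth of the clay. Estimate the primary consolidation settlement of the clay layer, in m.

Mid-depth of clay below the ground surface: z = 3.8 + 2.4/2 = 5 m.
Total vertical stress at mid-clay: σ_v = 19.2×3.8 + 18.1×1.2 = 94.68 kPa.
Pore pressure: u = 9.81×(5 − 2.4) = 25.506 kPa.
Initial effective stress: σ'_0 = σ_v − u = 94.68 − 25.506 = 69.174 kPa.
Stress increase at mid-clay by the 2:1 spreading method:
Δσ = qB/(B+z) = 253×5.1/(5.1+5) = 127.75 kPa
Final effective stress: σ'_f = 69.174 + 127.75 = 196.92 kPa.
σ'_f = 196.92 ≤ σ'_p = 342 kPa, so the clay remains overconsolidated and only the recompression index applies:
S_c = C_r·H/(1+e₀)·log₁₀(σ'_f/σ'_0) = 0.06×2.4/1.68×log₁₀(196.92/69.174)
    = 0.085716 × 0.45435 = 0.03895 m

S_c ≈ 0.0389 m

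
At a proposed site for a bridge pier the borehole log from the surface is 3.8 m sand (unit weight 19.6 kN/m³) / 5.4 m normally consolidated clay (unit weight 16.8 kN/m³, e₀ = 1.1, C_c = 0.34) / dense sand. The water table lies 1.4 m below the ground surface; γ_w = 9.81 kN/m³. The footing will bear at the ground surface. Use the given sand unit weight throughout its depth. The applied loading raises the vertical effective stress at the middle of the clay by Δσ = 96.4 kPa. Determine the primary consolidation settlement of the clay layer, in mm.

Mid-depth of clay below the ground surface: z = 3.8 + 5.4/2 = 6.5 m.
Total vertical stress at mid-clay: σ_v = 19.6×3.8 + 16.8×2.7 = 119.84 kPa.
Pore pressure: u = 9.81×(6.5 − 1.4) = 50.031 kPa.
Initial effective stress: σ'_0 = σ_v − u = 119.84 − 50.031 = 69.809 kPa.
Final effective stress: σ'_f = σ'_0 + Δσ = 69.809 + 96.4 = 166.21 kPa.
Normally consolidated clay, so the full stress increment lies on the virgin compression line:
S_c = C_c·H/(1+e₀)·log₁₀(σ'_f/σ'_0) = 0.34×5.4/(1+1.1)×log₁₀(166.21/69.809)
    = 0.87429 × 0.37675 = 0.3294 m

S_c ≈ 329 mm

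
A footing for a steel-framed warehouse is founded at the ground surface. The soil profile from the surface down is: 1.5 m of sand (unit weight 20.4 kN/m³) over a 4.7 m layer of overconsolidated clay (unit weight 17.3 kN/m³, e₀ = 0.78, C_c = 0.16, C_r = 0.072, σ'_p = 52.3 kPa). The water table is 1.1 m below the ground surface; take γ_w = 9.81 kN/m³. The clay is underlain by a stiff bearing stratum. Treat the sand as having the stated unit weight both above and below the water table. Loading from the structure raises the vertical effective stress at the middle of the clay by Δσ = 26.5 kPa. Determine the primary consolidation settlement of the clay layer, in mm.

S_c ≈ 69.3 mm

Mid-depth of clay below the ground surface: z = 1.5 + 4.7/2 = 3.85 m.
Total vertical stress at mid-clay: σ_v = 20.4×1.5 + 17.3×2.35 = 71.255 kPa.
Pore pressure: u = 9.81×(3.85 − 1.1) = 26.978 kPa.
Initial effective stress: σ'_0 = σ_v − u = 71.255 − 26.978 = 44.277 kPa.
Final effective stress: σ'_f = 44.277 + 26.5 = 70.777 kPa.
σ'_f = 70.777 > σ'_p = 52.3 kPa, so the stress path crosses the preconsolidation pressure — recompression up to σ'_p, then virgin compression beyond:
S_c = H/(1+e₀)·[C_r·log₁₀(σ'_p/σ'_0) + C_c·log₁₀(σ'_f/σ'_p)]
    = 4.7/1.78 × [0.072×log₁₀(52.3/44.277) + 0.16×log₁₀(70.777/52.3)]
    = 2.6404 × [0.0052073 + 0.021022] = 0.06926 m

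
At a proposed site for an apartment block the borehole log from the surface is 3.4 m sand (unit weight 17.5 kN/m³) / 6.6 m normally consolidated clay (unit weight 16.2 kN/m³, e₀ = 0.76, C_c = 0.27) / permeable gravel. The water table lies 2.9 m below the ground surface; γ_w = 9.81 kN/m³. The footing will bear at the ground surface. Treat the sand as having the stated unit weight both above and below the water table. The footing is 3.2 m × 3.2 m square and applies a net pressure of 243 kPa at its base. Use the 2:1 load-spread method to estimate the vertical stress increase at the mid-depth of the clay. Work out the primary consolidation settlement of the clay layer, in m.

S_c ≈ 0.127 m

Mid-depth of clay below the ground surface: z = 3.4 + 6.6/2 = 6.7 m.
Total vertical stress at mid-clay: σ_v = 17.5×3.4 + 16.2×3.3 = 112.96 kPa.
Pore pressure: u = 9.81×(6.7 − 2.9) = 37.278 kPa.
Initial effective stress: σ'_0 = σ_v − u = 112.96 − 37.278 = 75.682 kPa.
Stress increase at mid-clay by the 2:1 spreading method:
Δσ = qBL/((B+z)(L+z)) = 243×3.2×3.2/((3.2+6.7)(3.2+6.7)) = 25.388 kPa
Final effective stress: σ'_f = σ'_0 + Δσ = 75.682 + 25.388 = 101.07 kPa.
Normally consolidated clay, so the full stress increment lies on the virgin compression line:
S_c = C_c·H/(1+e₀)·log₁₀(σ'_f/σ'_0) = 0.27×6.6/(1+0.76)×log₁₀(101.07/75.682)
    = 1.0125 × 0.12563 = 0.1272 m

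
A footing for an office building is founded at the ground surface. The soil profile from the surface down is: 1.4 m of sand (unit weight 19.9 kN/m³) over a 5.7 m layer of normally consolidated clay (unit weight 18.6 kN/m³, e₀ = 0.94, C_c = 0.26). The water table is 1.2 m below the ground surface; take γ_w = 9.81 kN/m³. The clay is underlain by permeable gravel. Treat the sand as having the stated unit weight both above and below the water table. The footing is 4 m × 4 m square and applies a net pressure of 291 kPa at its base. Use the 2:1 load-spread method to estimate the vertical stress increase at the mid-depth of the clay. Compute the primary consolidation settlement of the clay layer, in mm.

Mid-depth of clay below the ground surface: z = 1.4 + 5.7/2 = 4.25 m.
Total vertical stress at mid-clay: σ_v = 19.9×1.4 + 18.6×2.85 = 80.87 kPa.
Pore pressure: u = 9.81×(4.25 − 1.2) = 29.921 kPa.
Initial effective stress: σ'_0 = σ_v − u = 80.87 − 29.921 = 50.949 kPa.
Stress increase at mid-clay by the 2:1 spreading method:
Δσ = qBL/((B+z)(L+z)) = 291×4×4/((4+4.25)(4+4.25)) = 68.408 kPa
Final effective stress: σ'_f = σ'_0 + Δσ = 50.949 + 68.408 = 119.36 kPa.
Normally consolidated clay, so the full stress increment lies on the virgin compression line:
S_c = C_c·H/(1+e₀)·log₁₀(σ'_f/σ'_0) = 0.26×5.7/(1+0.94)×log₁₀(119.36/50.949)
    = 0.76392 × 0.36972 = 0.2824 m

S_c ≈ 282 mm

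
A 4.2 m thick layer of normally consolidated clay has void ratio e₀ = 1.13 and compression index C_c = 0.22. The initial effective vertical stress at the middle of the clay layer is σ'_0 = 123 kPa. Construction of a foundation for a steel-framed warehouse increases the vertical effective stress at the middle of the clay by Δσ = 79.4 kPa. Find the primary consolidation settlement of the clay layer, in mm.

Final effective stress: σ'_f = σ'_0 + Δσ = 123 + 79.4 = 202.4 kPa.
Normally consolidated clay, so the full stress increment lies on the virgin compression line:
S_c = C_c·H/(1+e₀)·log₁₀(σ'_f/σ'_0) = 0.22×4.2/(1+1.13)×log₁₀(202.4/123)
    = 0.4338 × 0.21631 = 0.09384 m

S_c ≈ 93.8 mm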